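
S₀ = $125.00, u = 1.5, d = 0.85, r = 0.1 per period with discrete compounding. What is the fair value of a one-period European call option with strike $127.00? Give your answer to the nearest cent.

Risk-neutral probability p = (1 + 0.1 − 0.85)/(1.5 − 0.85) = 0.2500/0.6500 = 0.3846
Terminal stock prices: S_u = 187.5, S_d = 106.2
Terminal payoffs (S − K): max(60.5, 0) = 60.5, max(-20.75, 0) = 0
Node 0 (S = 125): V_0 = 1/1.1·[0.3846·60.5000 + 0.6154·0.0000] = 21.1538

$21.15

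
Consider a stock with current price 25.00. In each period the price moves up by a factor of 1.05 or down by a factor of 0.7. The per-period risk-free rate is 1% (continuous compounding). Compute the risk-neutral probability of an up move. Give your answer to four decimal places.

p = 0.8859

Risk-neutral probability p = (e^0.01 − 0.7)/(1.05 − 0.7) = 0.3101/0.3500 = 0.8859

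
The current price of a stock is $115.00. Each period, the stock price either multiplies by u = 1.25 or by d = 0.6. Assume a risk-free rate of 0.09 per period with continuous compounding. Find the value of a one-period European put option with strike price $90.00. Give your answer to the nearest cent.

Risk-neutral probability p = (e^0.09 − 0.6)/(1.25 − 0.6) = 0.4942/0.6500 = 0.7603
Terminal stock prices: S_u = 143.8, S_d = 69
Terminal payoffs (K − S): max(-53.75, 0) = 0, max(21, 0) = 21
Node 0 (S = 115): V_0 = e^(−0.09)·[0.7603·0.0000 + 0.2397·21.0000] = 4.6011

$4.60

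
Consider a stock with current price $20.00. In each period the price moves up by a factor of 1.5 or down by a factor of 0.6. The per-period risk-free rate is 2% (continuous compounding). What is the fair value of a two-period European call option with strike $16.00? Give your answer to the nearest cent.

$7.03

Risk-neutral probability p = (e^0.02 − 0.6)/(1.5 − 0.6) = 0.4202/0.9000 = 0.4669
Terminal stock prices: S_uu = 45, S_ud = 18, S_dd = 7.2
Terminal payoffs (S − K): max(29, 0) = 29, max(2, 0) = 2, max(-8.8, 0) = 0
Node u (S = 30): V_u = e^(−0.02)·[0.4669·29.0000 + 0.5331·2.0000] = 14.3168
Node d (S = 12): V_d = e^(−0.02)·[0.4669·2.0000 + 0.5331·0.0000] = 0.9153
Node 0 (S = 20): V_0 = e^(−0.02)·[0.4669·14.3168 + 0.5331·0.9153] = 7.0303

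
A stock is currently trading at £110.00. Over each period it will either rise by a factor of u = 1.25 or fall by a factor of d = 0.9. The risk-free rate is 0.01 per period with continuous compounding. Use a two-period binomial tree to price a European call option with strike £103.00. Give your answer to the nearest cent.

Risk-neutral probability p = (e^0.01 − 0.9)/(1.25 − 0.9) = 0.1101/0.3500 = 0.3144
Terminal stock prices: S_uu = 171.9, S_ud = 123.8, S_dd = 89.1
Terminal payoffs (S − K): max(68.88, 0) = 68.88, max(20.75, 0) = 20.75, max(-13.9, 0) = 0
Node u (S = 137.5): V_u = e^(−0.01)·[0.3144·68.8750 + 0.6856·20.7500] = 35.5249
Node d (S = 99): V_d = e^(−0.01)·[0.3144·20.7500 + 0.6856·0.0000] = 6.4595
Node 0 (S = 110): V_0 = e^(−0.01)·[0.3144·35.5249 + 0.6856·6.4595] = 15.4433

£15.44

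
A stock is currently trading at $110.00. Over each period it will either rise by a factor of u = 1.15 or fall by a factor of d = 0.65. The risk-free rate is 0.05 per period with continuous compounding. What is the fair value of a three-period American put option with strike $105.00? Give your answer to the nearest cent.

Risk-neutral probability p = (e^0.05 − 0.65)/(1.15 − 0.65) = 0.4013/0.5000 = 0.8025
Terminal stock prices: S_uuu = 167.3, S_uud = 94.56, S_udd = 53.45, S_ddd = 30.21
Terminal payoffs (K − S): max(-62.3, 0) = 0, max(10.44, 0) = 10.44, max(51.55, 0) = 51.55, max(74.79, 0) = 74.79
Node uu (S = 145.5): continuation = e^(−0.05)·[0.8025·0.0000 + 0.1975·10.4413] = 1.9612; exercise value = 0.0000 ≤ continuation, so V_uu = 1.9612
Node ud (S = 82.22): continuation = e^(−0.05)·[0.8025·10.4413 + 0.1975·51.5538] = 17.6541; exercise value = 22.7750 > continuation, so V_ud = 22.7750 (exercise)
Node dd (S = 46.48): continuation = e^(−0.05)·[0.8025·51.5538 + 0.1975·74.7912] = 53.4041; exercise value = 58.5250 > continuation, so V_dd = 58.5250 (exercise)
Node u (S = 126.5): continuation = e^(−0.05)·[0.8025·1.9612 + 0.1975·22.7750] = 5.7749; exercise value = 0.0000 ≤ continuation, so V_u = 5.7749
Node d (S = 71.5): continuation = e^(−0.05)·[0.8025·22.7750 + 0.1975·58.5250] = 28.3791; exercise value = 33.5000 > continuation, so V_d = 33.5000 (exercise)
Node 0 (S = 110): continuation = e^(−0.05)·[0.8025·5.7749 + 0.1975·33.5000] = 10.7008; exercise value = 0.0000 ≤ continuation, so V_0 = 10.7008

$10.70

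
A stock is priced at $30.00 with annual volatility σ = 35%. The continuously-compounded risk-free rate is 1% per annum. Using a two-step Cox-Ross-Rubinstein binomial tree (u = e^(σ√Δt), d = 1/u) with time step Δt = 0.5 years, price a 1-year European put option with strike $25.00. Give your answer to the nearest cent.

CRR parameters: u = e^(σ√Δt) = e^(0.35·√0.5) = 1.2808, d = 1/u = 0.7808
Per-period rate: rΔt = 0.01·0.5 = 0.005, so R = e^0.005 = 1.0050
Risk-neutral probability p = (e^0.005 − 0.7808)/(1.2808 − 0.7808) = 0.2243/0.5000 = 0.4485
Terminal stock prices: S_uu = 49.21, S_ud = 30, S_dd = 18.29
Terminal payoffs (K − S): max(-24.21, 0) = 0, max(-5, 0) = 0, max(6.712, 0) = 6.712
Node u (S = 38.42): V_u = e^(−0.005)·[0.4485·0.0000 + 0.5515·0.0000] = 0.0000
Node d (S = 23.42): V_d = e^(−0.005)·[0.4485·0.0000 + 0.5515·6.7124] = 3.6837
Node 0 (S = 30): V_0 = e^(−0.005)·[0.4485·0.0000 + 0.5515·3.6837] = 2.0215

$2.02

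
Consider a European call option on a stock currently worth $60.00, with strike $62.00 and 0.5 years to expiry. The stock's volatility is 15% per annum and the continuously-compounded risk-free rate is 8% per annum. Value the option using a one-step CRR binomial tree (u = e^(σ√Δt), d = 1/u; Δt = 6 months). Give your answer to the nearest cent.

CRR parameters: u = e^(σ√Δt) = e^(0.15·√0.5) = 1.1119, d = 1/u = 0.8994
Per-period rate: rΔt = 0.08·0.5 = 0.04, so R = e^0.04 = 1.0408
Risk-neutral probability p = (e^0.04 − 0.8994)/(1.1119 − 0.8994) = 0.1414/0.2125 = 0.6655
Terminal stock prices: S_u = 66.71, S_d = 53.96
Terminal payoffs (S − K): max(4.714, 0) = 4.714, max(-8.038, 0) = 0
Node 0 (S = 60): V_0 = e^(−0.04)·[0.6655·4.7137 + 0.3345·0.0000] = 3.0141

$3.01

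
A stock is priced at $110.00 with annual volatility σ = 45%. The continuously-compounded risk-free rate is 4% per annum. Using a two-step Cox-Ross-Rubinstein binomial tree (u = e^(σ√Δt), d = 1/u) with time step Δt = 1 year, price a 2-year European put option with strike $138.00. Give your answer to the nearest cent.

CRR parameters: u = e^(σ√Δt) = e^(0.45·√1) = 1.5683, d = 1/u = 0.6376
Per-period rate: rΔt = 0.04·1 = 0.04, so R = e^0.04 = 1.0408
Risk-neutral probability p = (e^0.04 − 0.6376)/(1.5683 − 0.6376) = 0.4032/0.9307 = 0.4332
Terminal stock prices: S_uu = 270.6, S_ud = 110, S_dd = 44.72
Terminal payoffs (K − S): max(-132.6, 0) = 0, max(28, 0) = 28, max(93.28, 0) = 93.28
Node u (S = 172.5): V_u = e^(−0.04)·[0.4332·0.0000 + 0.5668·28.0000] = 15.2478
Node d (S = 70.14): V_d = e^(−0.04)·[0.4332·28.0000 + 0.5668·93.2773] = 62.4498
Node 0 (S = 110): V_0 = e^(−0.04)·[0.4332·15.2478 + 0.5668·62.4498] = 40.3545

$40.35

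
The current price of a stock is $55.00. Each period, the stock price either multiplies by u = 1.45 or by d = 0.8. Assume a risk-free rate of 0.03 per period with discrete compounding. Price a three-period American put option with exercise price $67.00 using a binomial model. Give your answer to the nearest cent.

Risk-neutral probability p = (1 + 0.03 − 0.8)/(1.45 − 0.8) = 0.2300/0.6500 = 0.3538
Terminal stock prices: S_uuu = 167.7, S_uud = 92.51, S_udd = 51.04, S_ddd = 28.16
Terminal payoffs (K − S): max(-100.7, 0) = 0, max(-25.51, 0) = 0, max(15.96, 0) = 15.96, max(38.84, 0) = 38.84
Node uu (S = 115.6): continuation = 1/1.03·[0.3538·0.0000 + 0.6462·0.0000] = 0.0000; exercise value = 0.0000 ≤ continuation, so V_uu = 0.0000
Node ud (S = 63.8): continuation = 1/1.03·[0.3538·0.0000 + 0.6462·15.9600] = 10.0122; exercise value = 3.2000 ≤ continuation, so V_ud = 10.0122
Node dd (S = 35.2): continuation = 1/1.03·[0.3538·15.9600 + 0.6462·38.8400] = 29.8485; exercise value = 31.8000 > continuation, so V_dd = 31.8000 (exercise)
Node u (S = 79.75): continuation = 1/1.03·[0.3538·0.0000 + 0.6462·10.0122] = 6.2810; exercise value = 0.0000 ≤ continuation, so V_u = 6.2810
Node d (S = 44): continuation = 1/1.03·[0.3538·10.0122 + 0.6462·31.8000] = 23.3888; exercise value = 23.0000 ≤ continuation, so V_d = 23.3888
Node 0 (S = 55): continuation = 1/1.03·[0.3538·6.2810 + 0.6462·23.3888] = 16.8304; exercise value = 12.0000 ≤ continuation, so V_0 = 16.8304

$16.83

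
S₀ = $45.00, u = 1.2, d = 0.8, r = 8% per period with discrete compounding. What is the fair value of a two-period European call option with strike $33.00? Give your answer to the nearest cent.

Risk-neutral probability p = (1 + 0.08 − 0.8)/(1.2 − 0.8) = 0.2800/0.4000 = 0.7000
Terminal stock prices: S_uu = 64.8, S_ud = 43.2, S_dd = 28.8
Terminal payoffs (S − K): max(31.8, 0) = 31.8, max(10.2, 0) = 10.2, max(-4.2, 0) = 0
Node u (S = 54): V_u = 1/1.08·[0.7000·31.8000 + 0.3000·10.2000] = 23.4444
Node d (S = 36): V_d = 1/1.08·[0.7000·10.2000 + 0.3000·0.0000] = 6.6111
Node 0 (S = 45): V_0 = 1/1.08·[0.7000·23.4444 + 0.3000·6.6111] = 17.0319

$17.03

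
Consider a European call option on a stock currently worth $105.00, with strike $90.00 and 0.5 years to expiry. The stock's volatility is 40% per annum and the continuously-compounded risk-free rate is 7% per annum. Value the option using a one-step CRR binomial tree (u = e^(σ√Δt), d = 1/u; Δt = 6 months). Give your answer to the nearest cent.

$23.43

CRR parameters: u = e^(σ√Δt) = e^(0.4·√0.5) = 1.3269, d = 1/u = 0.7536
Per-period rate: rΔt = 0.07·0.5 = 0.035, so R = e^0.035 = 1.0356
Risk-neutral probability p = (e^0.035 − 0.7536)/(1.3269 − 0.7536) = 0.2820/0.5733 = 0.4919
Terminal stock prices: S_u = 139.3, S_d = 79.13
Terminal payoffs (S − K): max(49.32, 0) = 49.32, max(-10.87, 0) = 0
Node 0 (S = 105): V_0 = e^(−0.035)·[0.4919·49.3241 + 0.5081·0.0000] = 23.4277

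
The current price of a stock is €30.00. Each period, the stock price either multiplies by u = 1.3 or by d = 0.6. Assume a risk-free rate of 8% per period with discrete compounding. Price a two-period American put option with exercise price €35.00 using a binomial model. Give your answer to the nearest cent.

Risk-neutral probability p = (1 + 0.08 − 0.6)/(1.3 − 0.6) = 0.4800/0.7000 = 0.6857
Terminal stock prices: S_uu = 50.7, S_ud = 23.4, S_dd = 10.8
Terminal payoffs (K − S): max(-15.7, 0) = 0, max(11.6, 0) = 11.6, max(24.2, 0) = 24.2
Node u (S = 39): continuation = 1/1.08·[0.6857·0.0000 + 0.3143·11.6000] = 3.3757; exercise value = 0.0000 ≤ continuation, so V_u = 3.3757
Node d (S = 18): continuation = 1/1.08·[0.6857·11.6000 + 0.3143·24.2000] = 14.4074; exercise value = 17.0000 > continuation, so V_d = 17.0000 (exercise)
Node 0 (S = 30): continuation = 1/1.08·[0.6857·3.3757 + 0.3143·17.0000] = 7.0904; exercise value = 5.0000 ≤ continuation, so V_0 = 7.0904

€7.09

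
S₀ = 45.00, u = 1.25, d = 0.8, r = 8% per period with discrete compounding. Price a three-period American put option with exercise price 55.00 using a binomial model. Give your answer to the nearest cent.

Risk-neutral probability p = (1 + 0.08 − 0.8)/(1.25 − 0.8) = 0.2800/0.4500 = 0.6222
Terminal stock prices: S_uuu = 87.89, S_uud = 56.25, S_udd = 36, S_ddd = 23.04
Terminal payoffs (K − S): max(-32.89, 0) = 0, max(-1.25, 0) = 0, max(19, 0) = 19, max(31.96, 0) = 31.96
Node uu (S = 70.31): continuation = 1/1.08·[0.6222·0.0000 + 0.3778·0.0000] = 0.0000; exercise value = 0.0000 ≤ continuation, so V_uu = 0.0000
Node ud (S = 45): continuation = 1/1.08·[0.6222·0.0000 + 0.3778·19.0000] = 6.6461; exercise value = 10.0000 > continuation, so V_ud = 10.0000 (exercise)
Node dd (S = 28.8): continuation = 1/1.08·[0.6222·19.0000 + 0.3778·31.9600] = 22.1259; exercise value = 26.2000 > continuation, so V_dd = 26.2000 (exercise)
Node u (S = 56.25): continuation = 1/1.08·[0.6222·0.0000 + 0.3778·10.0000] = 3.4979; exercise value = 0.0000 ≤ continuation, so V_u = 3.4979
Node d (S = 36): continuation = 1/1.08·[0.6222·10.0000 + 0.3778·26.2000] = 14.9259; exercise value = 19.0000 > continuation, so V_d = 19.0000 (exercise)
Node 0 (S = 45): continuation = 1/1.08·[0.6222·3.4979 + 0.3778·19.0000] = 8.6614; exercise value = 10.0000 > continuation, so V_0 = 10.0000 (exercise)

10.00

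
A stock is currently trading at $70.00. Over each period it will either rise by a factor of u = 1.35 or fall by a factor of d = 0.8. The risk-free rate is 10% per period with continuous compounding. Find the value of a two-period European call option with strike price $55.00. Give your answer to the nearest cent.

Risk-neutral probability p = (e^0.1 − 0.8)/(1.35 − 0.8) = 0.3052/0.5500 = 0.5549
Terminal stock prices: S_uu = 127.6, S_ud = 75.6, S_dd = 44.8
Terminal payoffs (S − K): max(72.58, 0) = 72.58, max(20.6, 0) = 20.6, max(-10.2, 0) = 0
Node u (S = 94.5): V_u = e^(−0.1)·[0.5549·72.5750 + 0.4451·20.6000] = 44.7339
Node d (S = 56): V_d = e^(−0.1)·[0.5549·20.6000 + 0.4451·0.0000] = 10.3423
Node 0 (S = 70): V_0 = e^(−0.1)·[0.5549·44.7339 + 0.4451·10.3423] = 26.6246

$26.62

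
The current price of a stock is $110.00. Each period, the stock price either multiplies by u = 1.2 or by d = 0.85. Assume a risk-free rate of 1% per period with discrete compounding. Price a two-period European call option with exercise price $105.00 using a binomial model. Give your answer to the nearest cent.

Risk-neutral probability p = (1 + 0.01 − 0.85)/(1.2 − 0.85) = 0.1600/0.3500 = 0.4571
Terminal stock prices: S_uu = 158.4, S_ud = 112.2, S_dd = 79.47
Terminal payoffs (S − K): max(53.4, 0) = 53.4, max(7.2, 0) = 7.2, max(-25.53, 0) = 0
Node u (S = 132): V_u = 1/1.01·[0.4571·53.4000 + 0.5429·7.2000] = 28.0396
Node d (S = 93.5): V_d = 1/1.01·[0.4571·7.2000 + 0.5429·0.0000] = 3.2588
Node 0 (S = 110): V_0 = 1/1.01·[0.4571·28.0396 + 0.5429·3.2588] = 14.4428

$14.44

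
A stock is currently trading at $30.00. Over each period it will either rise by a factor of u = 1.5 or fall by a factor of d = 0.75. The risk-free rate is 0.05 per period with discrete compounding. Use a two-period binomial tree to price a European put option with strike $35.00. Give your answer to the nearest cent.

$6.46

Risk-neutral probability p = (1 + 0.05 − 0.75)/(1.5 − 0.75) = 0.3000/0.7500 = 0.4000
Terminal stock prices: S_uu = 67.5, S_ud = 33.75, S_dd = 16.88
Terminal payoffs (K − S): max(-32.5, 0) = 0, max(1.25, 0) = 1.25, max(18.12, 0) = 18.12
Node u (S = 45): V_u = 1/1.05·[0.4000·0.0000 + 0.6000·1.2500] = 0.7143
Node d (S = 22.5): V_d = 1/1.05·[0.4000·1.2500 + 0.6000·18.1250] = 10.8333
Node 0 (S = 30): V_0 = 1/1.05·[0.4000·0.7143 + 0.6000·10.8333] = 6.4626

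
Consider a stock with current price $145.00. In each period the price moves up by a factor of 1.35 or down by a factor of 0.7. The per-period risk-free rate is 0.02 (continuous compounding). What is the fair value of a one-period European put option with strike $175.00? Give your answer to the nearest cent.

Risk-neutral probability p = (e^0.02 − 0.7)/(1.35 − 0.7) = 0.3202/0.6500 = 0.4926
Terminal stock prices: S_u = 195.8, S_d = 101.5
Terminal payoffs (K − S): max(-20.75, 0) = 0, max(73.5, 0) = 73.5
Node 0 (S = 145): V_0 = e^(−0.02)·[0.4926·0.0000 + 0.5074·73.5000] = 36.5542

$36.55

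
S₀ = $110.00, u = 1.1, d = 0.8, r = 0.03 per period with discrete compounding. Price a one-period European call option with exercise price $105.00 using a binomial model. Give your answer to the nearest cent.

Risk-neutral probability p = (1 + 0.03 − 0.8)/(1.1 − 0.8) = 0.2300/0.3000 = 0.7667
Terminal stock prices: S_u = 121, S_d = 88
Terminal payoffs (S − K): max(16, 0) = 16, max(-17, 0) = 0
Node 0 (S = 110): V_0 = 1/1.03·[0.7667·16.0000 + 0.2333·0.0000] = 11.9094

$11.91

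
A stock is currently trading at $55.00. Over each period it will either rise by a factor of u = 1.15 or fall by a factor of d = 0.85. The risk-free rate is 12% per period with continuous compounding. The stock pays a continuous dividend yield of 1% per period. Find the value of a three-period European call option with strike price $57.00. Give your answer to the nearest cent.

$13.90

Per-period risk-free factor R = e^0.12 = 1.1275; dividend-adjusted growth = e^(0.12−0.01) = 1.1163.
Risk-neutral probability p = (1.1163 − 0.85)/(1.15 − 0.85) = 0.2663/0.3000 = 0.8876
Terminal stock prices: S_uuu = 83.65, S_uud = 61.83, S_udd = 45.7, S_ddd = 33.78
Terminal payoffs (S − K): max(26.65, 0) = 26.65, max(4.827, 0) = 4.827, max(-11.3, 0) = 0, max(-23.22, 0) = 0
Node uu (S = 72.74): V_uu = e^(−0.12)·[0.8876·26.6481 + 0.1124·4.8269] = 21.4593
Node ud (S = 53.76): V_ud = e^(−0.12)·[0.8876·4.8269 + 0.1124·0.0000] = 3.7998
Node dd (S = 39.74): V_dd = e^(−0.12)·[0.8876·0.0000 + 0.1124·0.0000] = 0.0000
Node u (S = 63.25): V_u = e^(−0.12)·[0.8876·21.4593 + 0.1124·3.7998] = 17.2721
Node d (S = 46.75): V_d = e^(−0.12)·[0.8876·3.7998 + 0.1124·0.0000] = 2.9913
Node 0 (S = 55): V_0 = e^(−0.12)·[0.8876·17.2721 + 0.1124·2.9913] = 13.8953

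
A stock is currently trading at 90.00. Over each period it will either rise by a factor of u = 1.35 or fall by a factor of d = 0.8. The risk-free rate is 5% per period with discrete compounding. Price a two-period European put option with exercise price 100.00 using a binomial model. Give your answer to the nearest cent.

Risk-neutral probability p = (1 + 0.05 − 0.8)/(1.35 − 0.8) = 0.2500/0.5500 = 0.4545
Terminal stock prices: S_uu = 164, S_ud = 97.2, S_dd = 57.6
Terminal payoffs (K − S): max(-64.03, 0) = 0, max(2.8, 0) = 2.8, max(42.4, 0) = 42.4
Node u (S = 121.5): V_u = 1/1.05·[0.4545·0.0000 + 0.5455·2.8000] = 1.4545
Node d (S = 72): V_d = 1/1.05·[0.4545·2.8000 + 0.5455·42.4000] = 23.2381
Node 0 (S = 90): V_0 = 1/1.05·[0.4545·1.4545 + 0.5455·23.2381] = 12.7014

12.70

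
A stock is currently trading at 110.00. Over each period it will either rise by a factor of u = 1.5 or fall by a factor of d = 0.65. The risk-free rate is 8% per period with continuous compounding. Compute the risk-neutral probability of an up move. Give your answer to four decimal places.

Risk-neutral probability p = (e^0.08 − 0.65)/(1.5 − 0.65) = 0.4333/0.8500 = 0.5097

p = 0.5097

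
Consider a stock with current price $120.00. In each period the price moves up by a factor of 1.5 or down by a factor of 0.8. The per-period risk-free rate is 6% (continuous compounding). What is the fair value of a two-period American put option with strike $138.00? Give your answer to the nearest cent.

Risk-neutral probability p = (e^0.06 − 0.8)/(1.5 − 0.8) = 0.2618/0.7000 = 0.3741
Terminal stock prices: S_uu = 270, S_ud = 144, S_dd = 76.8
Terminal payoffs (K − S): max(-132, 0) = 0, max(-6, 0) = 0, max(61.2, 0) = 61.2
Node u (S = 180): continuation = e^(−0.06)·[0.3741·0.0000 + 0.6259·0.0000] = 0.0000; exercise value = 0.0000 ≤ continuation, so V_u = 0.0000
Node d (S = 96): continuation = e^(−0.06)·[0.3741·0.0000 + 0.6259·61.2000] = 36.0771; exercise value = 42.0000 > continuation, so V_d = 42.0000 (exercise)
Node 0 (S = 120): continuation = e^(−0.06)·[0.3741·0.0000 + 0.6259·42.0000] = 24.7588; exercise value = 18.0000 ≤ continuation, so V_0 = 24.7588

$24.76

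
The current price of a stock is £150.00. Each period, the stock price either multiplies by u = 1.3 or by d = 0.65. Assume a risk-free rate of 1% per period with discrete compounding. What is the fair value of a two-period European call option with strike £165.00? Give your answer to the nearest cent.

£26.61

Risk-neutral probability p = (1 + 0.01 − 0.65)/(1.3 − 0.65) = 0.3600/0.6500 = 0.5538
Terminal stock prices: S_uu = 253.5, S_ud = 126.8, S_dd = 63.38
Terminal payoffs (S − K): max(88.5, 0) = 88.5, max(-38.25, 0) = 0, max(-101.6, 0) = 0
Node u (S = 195): V_u = 1/1.01·[0.5538·88.5000 + 0.4462·0.0000] = 48.5301
Node d (S = 97.5): V_d = 1/1.01·[0.5538·0.0000 + 0.4462·0.0000] = 0.0000
Node 0 (S = 150): V_0 = 1/1.01·[0.5538·48.5301 + 0.4462·0.0000] = 26.6121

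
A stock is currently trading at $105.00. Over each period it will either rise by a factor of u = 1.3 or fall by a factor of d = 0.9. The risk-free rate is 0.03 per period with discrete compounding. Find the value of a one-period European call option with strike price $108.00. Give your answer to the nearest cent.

Risk-neutral probability p = (1 + 0.03 − 0.9)/(1.3 − 0.9) = 0.1300/0.4000 = 0.3250
Terminal stock prices: S_u = 136.5, S_d = 94.5
Terminal payoffs (S − K): max(28.5, 0) = 28.5, max(-13.5, 0) = 0
Node 0 (S = 105): V_0 = 1/1.03·[0.3250·28.5000 + 0.6750·0.0000] = 8.9927

$8.99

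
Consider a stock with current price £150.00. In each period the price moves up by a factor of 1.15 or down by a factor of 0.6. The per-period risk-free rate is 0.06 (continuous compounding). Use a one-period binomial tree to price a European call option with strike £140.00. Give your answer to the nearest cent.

£25.70

Risk-neutral probability p = (e^0.06 − 0.6)/(1.15 − 0.6) = 0.4618/0.5500 = 0.8397
Terminal stock prices: S_u = 172.5, S_d = 90
Terminal payoffs (S − K): max(32.5, 0) = 32.5, max(-50, 0) = 0
Node 0 (S = 150): V_0 = e^(−0.06)·[0.8397·32.5000 + 0.1603·0.0000] = 25.7011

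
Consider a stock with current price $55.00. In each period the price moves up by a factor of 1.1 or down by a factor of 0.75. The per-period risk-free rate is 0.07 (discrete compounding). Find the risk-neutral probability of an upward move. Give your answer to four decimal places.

Risk-neutral probability p = (1 + 0.07 − 0.75)/(1.1 − 0.75) = 0.3200/0.3500 = 0.9143

p = 0.9143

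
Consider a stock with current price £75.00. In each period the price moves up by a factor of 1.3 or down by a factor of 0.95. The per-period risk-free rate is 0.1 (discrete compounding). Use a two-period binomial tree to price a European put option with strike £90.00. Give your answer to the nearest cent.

Risk-neutral probability p = (1 + 0.1 − 0.95)/(1.3 − 0.95) = 0.1500/0.3500 = 0.4286
Terminal stock prices: S_uu = 126.8, S_ud = 92.62, S_dd = 67.69
Terminal payoffs (K − S): max(-36.75, 0) = 0, max(-2.625, 0) = 0, max(22.31, 0) = 22.31
Node u (S = 97.5): V_u = 1/1.1·[0.4286·0.0000 + 0.5714·0.0000] = 0.0000
Node d (S = 71.25): V_d = 1/1.1·[0.4286·0.0000 + 0.5714·22.3125] = 11.5909
Node 0 (S = 75): V_0 = 1/1.1·[0.4286·0.0000 + 0.5714·11.5909] = 6.0213

£6.02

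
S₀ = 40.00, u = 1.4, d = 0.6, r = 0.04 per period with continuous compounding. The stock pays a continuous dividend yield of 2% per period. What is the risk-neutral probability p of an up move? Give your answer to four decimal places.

Per-period risk-free factor R = e^0.04 = 1.0408; dividend-adjusted growth = e^(0.04−0.02) = 1.0202.
Risk-neutral probability p = (1.0202 − 0.6)/(1.4 − 0.6) = 0.4202/0.8000 = 0.5253

p = 0.5253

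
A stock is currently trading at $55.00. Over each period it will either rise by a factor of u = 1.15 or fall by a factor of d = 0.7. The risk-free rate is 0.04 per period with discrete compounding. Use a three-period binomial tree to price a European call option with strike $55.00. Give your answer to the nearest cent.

$10.98

Risk-neutral probability p = (1 + 0.04 − 0.7)/(1.15 − 0.7) = 0.3400/0.4500 = 0.7556
Terminal stock prices: S_uuu = 83.65, S_uud = 50.92, S_udd = 30.99, S_ddd = 18.86
Terminal payoffs (S − K): max(28.65, 0) = 28.65, max(-4.084, 0) = 0, max(-24.01, 0) = 0, max(-36.14, 0) = 0
Node uu (S = 72.74): V_uu = 1/1.04·[0.7556·28.6481 + 0.2444·0.0000] = 20.8127
Node ud (S = 44.27): V_ud = 1/1.04·[0.7556·0.0000 + 0.2444·0.0000] = 0.0000
Node dd (S = 26.95): V_dd = 1/1.04·[0.7556·0.0000 + 0.2444·0.0000] = 0.0000
Node u (S = 63.25): V_u = 1/1.04·[0.7556·20.8127 + 0.2444·0.0000] = 15.1204
Node d (S = 38.5): V_d = 1/1.04·[0.7556·0.0000 + 0.2444·0.0000] = 0.0000
Node 0 (S = 55): V_0 = 1/1.04·[0.7556·15.1204 + 0.2444·0.0000] = 10.9849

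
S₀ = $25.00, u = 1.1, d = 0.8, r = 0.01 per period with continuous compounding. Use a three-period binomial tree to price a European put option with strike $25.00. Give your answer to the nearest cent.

$2.02

Risk-neutral probability p = (e^0.01 − 0.8)/(1.1 − 0.8) = 0.2101/0.3000 = 0.7002
Terminal stock prices: S_uuu = 33.28, S_uud = 24.2, S_udd = 17.6, S_ddd = 12.8
Terminal payoffs (K − S): max(-8.275, 0) = 0, max(0.8, 0) = 0.8, max(7.4, 0) = 7.4, max(12.2, 0) = 12.2
Node uu (S = 30.25): V_uu = e^(−0.01)·[0.7002·0.0000 + 0.2998·0.8000] = 0.2375
Node ud (S = 22): V_ud = e^(−0.01)·[0.7002·0.8000 + 0.2998·7.4000] = 2.7512
Node dd (S = 16): V_dd = e^(−0.01)·[0.7002·7.4000 + 0.2998·12.2000] = 8.7512
Node u (S = 27.5): V_u = e^(−0.01)·[0.7002·0.2375 + 0.2998·2.7512] = 0.9813
Node d (S = 20): V_d = e^(−0.01)·[0.7002·2.7512 + 0.2998·8.7512] = 4.5050
Node 0 (S = 25): V_0 = e^(−0.01)·[0.7002·0.9813 + 0.2998·4.5050] = 2.0176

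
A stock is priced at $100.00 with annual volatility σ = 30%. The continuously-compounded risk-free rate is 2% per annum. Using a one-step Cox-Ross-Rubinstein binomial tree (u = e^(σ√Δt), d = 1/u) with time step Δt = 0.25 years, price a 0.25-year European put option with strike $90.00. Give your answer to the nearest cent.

$2.04

CRR parameters: u = e^(σ√Δt) = e^(0.3·√0.25) = 1.1618, d = 1/u = 0.8607
Per-period rate: rΔt = 0.02·0.25 = 0.005, so R = e^0.005 = 1.0050
Risk-neutral probability p = (e^0.005 − 0.8607)/(1.1618 − 0.8607) = 0.1443/0.3011 = 0.4792
Terminal stock prices: S_u = 116.2, S_d = 86.07
Terminal payoffs (K − S): max(-26.18, 0) = 0, max(3.929, 0) = 3.929
Node 0 (S = 100): V_0 = e^(−0.005)·[0.4792·0.0000 + 0.5208·3.9292] = 2.0361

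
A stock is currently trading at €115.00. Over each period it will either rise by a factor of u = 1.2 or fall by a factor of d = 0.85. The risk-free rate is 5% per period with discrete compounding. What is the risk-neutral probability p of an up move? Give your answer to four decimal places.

p = 0.5714

Risk-neutral probability p = (1 + 0.05 − 0.85)/(1.2 − 0.85) = 0.2000/0.3500 = 0.5714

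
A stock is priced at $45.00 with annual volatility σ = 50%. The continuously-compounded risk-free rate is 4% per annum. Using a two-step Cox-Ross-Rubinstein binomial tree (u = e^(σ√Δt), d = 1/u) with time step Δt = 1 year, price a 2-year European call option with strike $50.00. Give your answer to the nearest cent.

$11.59

CRR parameters: u = e^(σ√Δt) = e^(0.5·√1) = 1.6487, d = 1/u = 0.6065
Per-period rate: rΔt = 0.04·1 = 0.04, so R = e^0.04 = 1.0408
Risk-neutral probability p = (e^0.04 − 0.6065)/(1.6487 − 0.6065) = 0.4343/1.0422 = 0.4167
Terminal stock prices: S_uu = 122.3, S_ud = 45, S_dd = 16.55
Terminal payoffs (S − K): max(72.32, 0) = 72.32, max(-5, 0) = 0, max(-33.45, 0) = 0
Node u (S = 74.19): V_u = e^(−0.04)·[0.4167·72.3227 + 0.5833·0.0000] = 28.9551
Node d (S = 27.29): V_d = e^(−0.04)·[0.4167·0.0000 + 0.5833·0.0000] = 0.0000
Node 0 (S = 45): V_0 = e^(−0.04)·[0.4167·28.9551 + 0.5833·0.0000] = 11.5925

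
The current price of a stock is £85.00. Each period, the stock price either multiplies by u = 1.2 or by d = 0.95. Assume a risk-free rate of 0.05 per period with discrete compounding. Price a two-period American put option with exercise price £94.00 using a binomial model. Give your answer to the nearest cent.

£9.00

Risk-neutral probability p = (1 + 0.05 − 0.95)/(1.2 − 0.95) = 0.1000/0.2500 = 0.4000
Terminal stock prices: S_uu = 122.4, S_ud = 96.9, S_dd = 76.71
Terminal payoffs (K − S): max(-28.4, 0) = 0, max(-2.9, 0) = 0, max(17.29, 0) = 17.29
Node u (S = 102): continuation = 1/1.05·[0.4000·0.0000 + 0.6000·0.0000] = 0.0000; exercise value = 0.0000 ≤ continuation, so V_u = 0.0000
Node d (S = 80.75): continuation = 1/1.05·[0.4000·0.0000 + 0.6000·17.2875] = 9.8786; exercise value = 13.2500 > continuation, so V_d = 13.2500 (exercise)
Node 0 (S = 85): continuation = 1/1.05·[0.4000·0.0000 + 0.6000·13.2500] = 7.5714; exercise value = 9.0000 > continuation, so V_0 = 9.0000 (exercise)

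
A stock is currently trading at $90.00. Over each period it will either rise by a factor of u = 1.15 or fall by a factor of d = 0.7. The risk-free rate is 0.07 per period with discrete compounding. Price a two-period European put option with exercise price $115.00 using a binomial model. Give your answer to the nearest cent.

$12.82

Risk-neutral probability p = (1 + 0.07 − 0.7)/(1.15 − 0.7) = 0.3700/0.4500 = 0.8222
Terminal stock prices: S_uu = 119, S_ud = 72.45, S_dd = 44.1
Terminal payoffs (K − S): max(-4.025, 0) = 0, max(42.55, 0) = 42.55, max(70.9, 0) = 70.9
Node u (S = 103.5): V_u = 1/1.07·[0.8222·0.0000 + 0.1778·42.5500] = 7.0696
Node d (S = 63): V_d = 1/1.07·[0.8222·42.5500 + 0.1778·70.9000] = 44.4766
Node 0 (S = 90): V_0 = 1/1.07·[0.8222·7.0696 + 0.1778·44.4766] = 12.8222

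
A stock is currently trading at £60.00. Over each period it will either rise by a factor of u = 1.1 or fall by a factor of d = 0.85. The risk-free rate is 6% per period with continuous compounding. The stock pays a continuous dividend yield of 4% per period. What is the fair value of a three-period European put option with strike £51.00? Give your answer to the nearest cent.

Per-period risk-free factor R = e^0.06 = 1.0618; dividend-adjusted growth = e^(0.06−0.04) = 1.0202.
Risk-neutral probability p = (1.0202 − 0.85)/(1.1 − 0.85) = 0.1702/0.2500 = 0.6808
Terminal stock prices: S_uuu = 79.86, S_uud = 61.71, S_udd = 47.68, S_ddd = 36.85
Terminal payoffs (K − S): max(-28.86, 0) = 0, max(-10.71, 0) = 0, max(3.315, 0) = 3.315, max(14.15, 0) = 14.15
Node uu (S = 72.6): V_uu = e^(−0.06)·[0.6808·0.0000 + 0.3192·0.0000] = 0.0000
Node ud (S = 56.1): V_ud = e^(−0.06)·[0.6808·0.0000 + 0.3192·3.3150] = 0.9965
Node dd (S = 43.35): V_dd = e^(−0.06)·[0.6808·3.3150 + 0.3192·14.1525] = 6.3798
Node u (S = 66): V_u = e^(−0.06)·[0.6808·0.0000 + 0.3192·0.9965] = 0.2996
Node d (S = 51): V_d = e^(−0.06)·[0.6808·0.9965 + 0.3192·6.3798] = 2.5567
Node 0 (S = 60): V_0 = e^(−0.06)·[0.6808·0.2996 + 0.3192·2.5567] = 0.9606

£0.96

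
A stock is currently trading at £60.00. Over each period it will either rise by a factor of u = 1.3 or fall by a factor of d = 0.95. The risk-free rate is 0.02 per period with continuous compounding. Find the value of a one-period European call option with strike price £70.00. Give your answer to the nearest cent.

Risk-neutral probability p = (e^0.02 − 0.95)/(1.3 − 0.95) = 0.0702/0.3500 = 0.2006
Terminal stock prices: S_u = 78, S_d = 57
Terminal payoffs (S − K): max(8, 0) = 8, max(-13, 0) = 0
Node 0 (S = 60): V_0 = e^(−0.02)·[0.2006·8.0000 + 0.7994·0.0000] = 1.5728

£1.57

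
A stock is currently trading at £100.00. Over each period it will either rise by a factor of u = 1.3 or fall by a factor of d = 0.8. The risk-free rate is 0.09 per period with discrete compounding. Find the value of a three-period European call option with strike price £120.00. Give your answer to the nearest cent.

Risk-neutral probability p = (1 + 0.09 − 0.8)/(1.3 − 0.8) = 0.2900/0.5000 = 0.5800
Terminal stock prices: S_uuu = 219.7, S_uud = 135.2, S_udd = 83.2, S_ddd = 51.2
Terminal payoffs (S − K): max(99.7, 0) = 99.7, max(15.2, 0) = 15.2, max(-36.8, 0) = 0, max(-68.8, 0) = 0
Node uu (S = 169): V_uu = 1/1.09·[0.5800·99.7000 + 0.4200·15.2000] = 58.9083
Node ud (S = 104): V_ud = 1/1.09·[0.5800·15.2000 + 0.4200·0.0000] = 8.0881
Node dd (S = 64): V_dd = 1/1.09·[0.5800·0.0000 + 0.4200·0.0000] = 0.0000
Node u (S = 130): V_u = 1/1.09·[0.5800·58.9083 + 0.4200·8.0881] = 34.4622
Node d (S = 80): V_d = 1/1.09·[0.5800·8.0881 + 0.4200·0.0000] = 4.3037
Node 0 (S = 100): V_0 = 1/1.09·[0.5800·34.4622 + 0.4200·4.3037] = 19.9960

£20.00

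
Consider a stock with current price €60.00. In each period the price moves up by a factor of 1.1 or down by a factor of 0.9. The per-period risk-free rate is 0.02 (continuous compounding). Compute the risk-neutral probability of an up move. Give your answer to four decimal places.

p = 0.6010

Risk-neutral probability p = (e^0.02 − 0.9)/(1.1 − 0.9) = 0.1202/0.2000 = 0.6010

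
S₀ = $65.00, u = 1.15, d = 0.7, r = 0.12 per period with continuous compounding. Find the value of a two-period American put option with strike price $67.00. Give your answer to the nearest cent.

Risk-neutral probability p = (e^0.12 − 0.7)/(1.15 − 0.7) = 0.4275/0.4500 = 0.9500
Terminal stock prices: S_uu = 85.96, S_ud = 52.32, S_dd = 31.85
Terminal payoffs (K − S): max(-18.96, 0) = 0, max(14.68, 0) = 14.68, max(35.15, 0) = 35.15
Node u (S = 74.75): continuation = e^(−0.12)·[0.9500·0.0000 + 0.0500·14.6750] = 0.6509; exercise value = 0.0000 ≤ continuation, so V_u = 0.6509
Node d (S = 45.5): continuation = e^(−0.12)·[0.9500·14.6750 + 0.0500·35.1500] = 13.9237; exercise value = 21.5000 > continuation, so V_d = 21.5000 (exercise)
Node 0 (S = 65): continuation = e^(−0.12)·[0.9500·0.6509 + 0.0500·21.5000] = 1.5020; exercise value = 2.0000 > continuation, so V_0 = 2.0000 (exercise)

$2.00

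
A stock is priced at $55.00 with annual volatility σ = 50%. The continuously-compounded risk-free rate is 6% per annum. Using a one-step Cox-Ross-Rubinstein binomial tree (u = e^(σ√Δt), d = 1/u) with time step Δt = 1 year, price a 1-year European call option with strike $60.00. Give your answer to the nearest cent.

$12.62

CRR parameters: u = e^(σ√Δt) = e^(0.5·√1) = 1.6487, d = 1/u = 0.6065
Per-period rate: rΔt = 0.06·1 = 0.06, so R = e^0.06 = 1.0618
Risk-neutral probability p = (e^0.06 − 0.6065)/(1.6487 − 0.6065) = 0.4553/1.0422 = 0.4369
Terminal stock prices: S_u = 90.68, S_d = 33.36
Terminal payoffs (S − K): max(30.68, 0) = 30.68, max(-26.64, 0) = 0
Node 0 (S = 55): V_0 = e^(−0.06)·[0.4369·30.6797 + 0.5631·0.0000] = 12.6226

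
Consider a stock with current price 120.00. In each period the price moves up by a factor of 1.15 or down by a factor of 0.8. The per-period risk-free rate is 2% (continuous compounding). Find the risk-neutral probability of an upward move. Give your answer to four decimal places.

p = 0.6291

Risk-neutral probability p = (e^0.02 − 0.8)/(1.15 − 0.8) = 0.2202/0.3500 = 0.6291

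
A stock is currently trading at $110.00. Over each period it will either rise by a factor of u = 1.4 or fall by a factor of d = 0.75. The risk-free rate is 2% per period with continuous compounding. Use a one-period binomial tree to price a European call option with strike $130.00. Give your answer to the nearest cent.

$9.78

Risk-neutral probability p = (e^0.02 − 0.75)/(1.4 − 0.75) = 0.2702/0.6500 = 0.4157
Terminal stock prices: S_u = 154, S_d = 82.5
Terminal payoffs (S − K): max(24, 0) = 24, max(-47.5, 0) = 0
Node 0 (S = 110): V_0 = e^(−0.02)·[0.4157·24.0000 + 0.5843·0.0000] = 9.7791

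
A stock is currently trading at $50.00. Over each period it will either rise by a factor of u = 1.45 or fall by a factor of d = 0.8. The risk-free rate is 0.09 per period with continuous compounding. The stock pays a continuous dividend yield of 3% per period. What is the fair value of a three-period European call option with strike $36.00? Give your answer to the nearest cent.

$19.91

Per-period risk-free factor R = e^0.09 = 1.0942; dividend-adjusted growth = e^(0.09−0.03) = 1.0618.
Risk-neutral probability p = (1.0618 − 0.8)/(1.45 − 0.8) = 0.2618/0.6500 = 0.4028
Terminal stock prices: S_uuu = 152.4, S_uud = 84.1, S_udd = 46.4, S_ddd = 25.6
Terminal payoffs (S − K): max(116.4, 0) = 116.4, max(48.1, 0) = 48.1, max(10.4, 0) = 10.4, max(-10.4, 0) = 0
Node uu (S = 105.1): V_uu = e^(−0.09)·[0.4028·116.4313 + 0.5972·48.1000] = 69.1166
Node ud (S = 58): V_ud = e^(−0.09)·[0.4028·48.1000 + 0.5972·10.4000] = 23.3843
Node dd (S = 32): V_dd = e^(−0.09)·[0.4028·10.4000 + 0.5972·0.0000] = 3.8288
Node u (S = 72.5): V_u = e^(−0.09)·[0.4028·69.1166 + 0.5972·23.3843] = 38.2082
Node d (S = 40): V_d = e^(−0.09)·[0.4028·23.3843 + 0.5972·3.8288] = 10.6987
Node 0 (S = 50): V_0 = e^(−0.09)·[0.4028·38.2082 + 0.5972·10.6987] = 19.9056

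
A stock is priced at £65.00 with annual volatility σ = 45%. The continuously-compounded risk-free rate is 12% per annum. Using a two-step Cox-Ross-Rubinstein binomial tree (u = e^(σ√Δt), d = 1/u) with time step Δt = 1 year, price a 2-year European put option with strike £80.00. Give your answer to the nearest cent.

£15.34

CRR parameters: u = e^(σ√Δt) = e^(0.45·√1) = 1.5683, d = 1/u = 0.6376
Per-period rate: rΔt = 0.12·1 = 0.12, so R = e^0.12 = 1.1275
Risk-neutral probability p = (e^0.12 − 0.6376)/(1.5683 − 0.6376) = 0.4899/0.9307 = 0.5264
Terminal stock prices: S_uu = 159.9, S_ud = 65, S_dd = 26.43
Terminal payoffs (K − S): max(-79.87, 0) = 0, max(15, 0) = 15, max(53.57, 0) = 53.57
Node u (S = 101.9): V_u = e^(−0.12)·[0.5264·0.0000 + 0.4736·15.0000] = 6.3013
Node d (S = 41.45): V_d = e^(−0.12)·[0.5264·15.0000 + 0.4736·53.5730] = 29.5078
Node 0 (S = 65): V_0 = e^(−0.12)·[0.5264·6.3013 + 0.4736·29.5078] = 15.3375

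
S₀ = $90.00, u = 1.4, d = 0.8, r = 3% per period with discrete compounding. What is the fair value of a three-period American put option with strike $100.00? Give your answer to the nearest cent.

$20.36

Risk-neutral probability p = (1 + 0.03 − 0.8)/(1.4 − 0.8) = 0.2300/0.6000 = 0.3833
Terminal stock prices: S_uuu = 247, S_uud = 141.1, S_udd = 80.64, S_ddd = 46.08
Terminal payoffs (K − S): max(-147, 0) = 0, max(-41.12, 0) = 0, max(19.36, 0) = 19.36, max(53.92, 0) = 53.92
Node uu (S = 176.4): continuation = 1/1.03·[0.3833·0.0000 + 0.6167·0.0000] = 0.0000; exercise value = 0.0000 ≤ continuation, so V_uu = 0.0000
Node ud (S = 100.8): continuation = 1/1.03·[0.3833·0.0000 + 0.6167·19.3600] = 11.5909; exercise value = 0.0000 ≤ continuation, so V_ud = 11.5909
Node dd (S = 57.6): continuation = 1/1.03·[0.3833·19.3600 + 0.6167·53.9200] = 39.4874; exercise value = 42.4000 > continuation, so V_dd = 42.4000 (exercise)
Node u (S = 126): continuation = 1/1.03·[0.3833·0.0000 + 0.6167·11.5909] = 6.9396; exercise value = 0.0000 ≤ continuation, so V_u = 6.9396
Node d (S = 72): continuation = 1/1.03·[0.3833·11.5909 + 0.6167·42.4000] = 29.6989; exercise value = 28.0000 ≤ continuation, so V_d = 29.6989
Node 0 (S = 90): continuation = 1/1.03·[0.3833·6.9396 + 0.6167·29.6989] = 20.3636; exercise value = 10.0000 ≤ continuation, so V_0 = 20.3636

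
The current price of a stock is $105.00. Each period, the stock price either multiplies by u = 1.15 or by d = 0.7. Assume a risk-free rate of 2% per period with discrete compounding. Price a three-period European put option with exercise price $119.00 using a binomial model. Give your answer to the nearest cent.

Risk-neutral probability p = (1 + 0.02 − 0.7)/(1.15 − 0.7) = 0.3200/0.4500 = 0.7111
Terminal stock prices: S_uuu = 159.7, S_uud = 97.2, S_udd = 59.17, S_ddd = 36.01
Terminal payoffs (K − S): max(-40.69, 0) = 0, max(21.8, 0) = 21.8, max(59.83, 0) = 59.83, max(82.99, 0) = 82.99
Node uu (S = 138.9): V_uu = 1/1.02·[0.7111·0.0000 + 0.2889·21.7963] = 6.1732
Node ud (S = 84.52): V_ud = 1/1.02·[0.7111·21.7963 + 0.2889·59.8325] = 32.1417
Node dd (S = 51.45): V_dd = 1/1.02·[0.7111·59.8325 + 0.2889·82.9850] = 65.2167
Node u (S = 120.7): V_u = 1/1.02·[0.7111·6.1732 + 0.2889·32.1417] = 13.4071
Node d (S = 73.5): V_d = 1/1.02·[0.7111·32.1417 + 0.2889·65.2167] = 40.8791
Node 0 (S = 105): V_0 = 1/1.02·[0.7111·13.4071 + 0.2889·40.8791] = 20.9249

$20.92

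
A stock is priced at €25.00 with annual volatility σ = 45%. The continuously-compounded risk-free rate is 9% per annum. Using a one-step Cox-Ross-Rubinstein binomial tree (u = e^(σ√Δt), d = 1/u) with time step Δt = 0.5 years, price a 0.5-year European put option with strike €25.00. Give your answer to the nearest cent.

€3.31

CRR parameters: u = e^(σ√Δt) = e^(0.45·√0.5) = 1.3746, d = 1/u = 0.7275
Per-period rate: rΔt = 0.09·0.5 = 0.045, so R = e^0.045 = 1.0460
Risk-neutral probability p = (e^0.045 − 0.7275)/(1.3746 − 0.7275) = 0.3186/0.6472 = 0.4922
Terminal stock prices: S_u = 34.37, S_d = 18.19
Terminal payoffs (K − S): max(-9.366, 0) = 0, max(6.814, 0) = 6.814
Node 0 (S = 25): V_0 = e^(−0.045)·[0.4922·0.0000 + 0.5078·6.8135] = 3.3074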